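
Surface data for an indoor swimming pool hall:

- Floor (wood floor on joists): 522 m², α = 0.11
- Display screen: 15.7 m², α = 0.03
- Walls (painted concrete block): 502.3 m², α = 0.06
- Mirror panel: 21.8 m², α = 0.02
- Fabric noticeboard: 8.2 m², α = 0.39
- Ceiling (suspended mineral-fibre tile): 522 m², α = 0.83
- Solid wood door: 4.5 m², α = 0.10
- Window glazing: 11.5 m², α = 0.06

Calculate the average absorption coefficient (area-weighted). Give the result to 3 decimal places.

0.327

Total surface area S = 1608.0 m².
A = 522·0.11 + 15.7·0.03 + 502.3·0.06 + 21.8·0.02 + 8.2·0.39 + 522·0.83 + 4.5·0.10 + 11.5·0.06 = 526.063 sabins.
ᾱ = 526.063 / 1608.0 = 0.327.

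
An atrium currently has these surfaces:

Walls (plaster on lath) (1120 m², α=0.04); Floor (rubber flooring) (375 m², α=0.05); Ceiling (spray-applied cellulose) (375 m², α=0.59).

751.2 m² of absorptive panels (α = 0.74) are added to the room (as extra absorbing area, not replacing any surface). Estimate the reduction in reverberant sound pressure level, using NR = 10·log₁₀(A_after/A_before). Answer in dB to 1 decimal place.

A_before = Σ Sᵢαᵢ = 1120·0.04 + 375·0.05 + 375·0.59 = 284.800 sabins.
Treatment contributes 751.2·0.74 = 555.888 sabins.
A_after = 284.800 + 555.888 = 840.688 sabins.
NR = 10·log₁₀(840.688/284.800) = 4.7 dB.

4.7 dB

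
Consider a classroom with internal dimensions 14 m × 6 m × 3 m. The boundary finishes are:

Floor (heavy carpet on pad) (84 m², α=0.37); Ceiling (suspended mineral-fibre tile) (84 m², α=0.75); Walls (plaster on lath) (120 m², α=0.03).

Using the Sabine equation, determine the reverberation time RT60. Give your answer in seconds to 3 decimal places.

Equivalent absorption area: A = 84·0.37 + 84·0.75 + 120·0.03 = 97.680 m².
Volume V = 14 × 6 × 3 = 252 m³.
Sabine: RT60 = 0.161 × 252 / 97.680 = 0.415 s.

0.415 seconds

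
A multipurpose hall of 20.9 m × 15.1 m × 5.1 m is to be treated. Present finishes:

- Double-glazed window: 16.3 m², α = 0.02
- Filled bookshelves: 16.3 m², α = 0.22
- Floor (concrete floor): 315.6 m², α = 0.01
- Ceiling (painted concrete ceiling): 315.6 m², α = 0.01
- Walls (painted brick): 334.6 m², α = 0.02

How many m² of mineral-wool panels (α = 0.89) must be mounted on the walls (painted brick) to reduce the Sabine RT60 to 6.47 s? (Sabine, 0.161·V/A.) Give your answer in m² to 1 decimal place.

A₁ = Σ Sᵢαᵢ = 16.3*0.02 + 16.3*0.22 + 315.6*0.01 + 315.6*0.01 + 334.6*0.02 = 16.916 sabins.
V = 1609.509 m³. Target absorption A₂ = 0.161 × 1609.509 / 6.47 = 40.051 sabins.
Absorption to add: 40.051 − 16.916 = 23.135 sabins.
Net gain per m²: Δα = 0.89 − 0.02 = 0.87.
Area = ΔA/Δα = 23.135/0.87 = 26.6 m².

26.6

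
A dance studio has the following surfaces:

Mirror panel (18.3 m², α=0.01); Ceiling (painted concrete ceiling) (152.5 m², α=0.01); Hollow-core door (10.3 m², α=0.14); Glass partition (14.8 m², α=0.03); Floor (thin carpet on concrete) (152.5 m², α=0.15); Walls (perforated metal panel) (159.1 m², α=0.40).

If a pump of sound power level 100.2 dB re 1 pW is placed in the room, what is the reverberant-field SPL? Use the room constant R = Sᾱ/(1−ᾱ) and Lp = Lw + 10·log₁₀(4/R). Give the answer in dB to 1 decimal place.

A = 90.109 sabins; S = 507.5 m².
ᾱ = 0.1776, so room constant R = A/(1−ᾱ) = 109.568 m².
Lp = Lw + 10 log₁₀(4/R) = 100.2 -14.38 = 85.8 dB.

85.8 dB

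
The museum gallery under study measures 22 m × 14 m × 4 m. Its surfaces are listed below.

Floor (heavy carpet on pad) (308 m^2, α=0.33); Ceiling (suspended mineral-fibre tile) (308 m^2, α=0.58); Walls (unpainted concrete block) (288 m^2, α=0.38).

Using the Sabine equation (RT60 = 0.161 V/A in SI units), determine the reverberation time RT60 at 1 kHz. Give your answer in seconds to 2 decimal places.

Total absorption A = 308*0.33 + 308*0.58 + 288*0.38
  = 101.640 + 178.640 + 109.440 = 389.720 m^2 sabins.
V = 22·14·4 = 1232 m³.
RT60 = 0.161 · V / A = 0.161 × 1232 / 389.720 = 0.51 s.

0.51 s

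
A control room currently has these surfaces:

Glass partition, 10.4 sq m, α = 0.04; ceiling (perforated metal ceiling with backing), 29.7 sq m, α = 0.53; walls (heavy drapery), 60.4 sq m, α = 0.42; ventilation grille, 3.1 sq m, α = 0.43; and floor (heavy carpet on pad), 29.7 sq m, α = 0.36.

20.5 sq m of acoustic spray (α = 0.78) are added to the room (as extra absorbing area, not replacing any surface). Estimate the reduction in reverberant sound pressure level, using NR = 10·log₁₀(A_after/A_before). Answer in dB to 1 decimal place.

A_before = Σ Sᵢαᵢ = 10.4·0.04 + 29.7·0.53 + 60.4·0.42 + 3.1·0.43 + 29.7·0.36 = 53.550 sabins.
Treatment contributes 20.5·0.78 = 15.990 sabins.
New total A_after = 69.540 sabins.
Reduction = 10 log₁₀(A_after/A_before) = 10 log₁₀(1.2986) = 1.1 dB.

1.1 dB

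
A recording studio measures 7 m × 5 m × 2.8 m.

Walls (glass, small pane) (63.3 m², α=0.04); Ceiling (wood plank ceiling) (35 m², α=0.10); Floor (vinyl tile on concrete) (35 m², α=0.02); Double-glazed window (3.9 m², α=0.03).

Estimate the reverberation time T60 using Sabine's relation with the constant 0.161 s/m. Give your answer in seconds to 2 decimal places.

2.30 s

A = Σ Sᵢαᵢ = 63.3·0.04 + 35·0.10 + 35·0.02 + 3.9·0.03 = 6.849 sabins.
V = 7·5·2.8 = 98 m³.
Sabine: RT60 = 0.161 × 98 / 6.849 = 2.30 s.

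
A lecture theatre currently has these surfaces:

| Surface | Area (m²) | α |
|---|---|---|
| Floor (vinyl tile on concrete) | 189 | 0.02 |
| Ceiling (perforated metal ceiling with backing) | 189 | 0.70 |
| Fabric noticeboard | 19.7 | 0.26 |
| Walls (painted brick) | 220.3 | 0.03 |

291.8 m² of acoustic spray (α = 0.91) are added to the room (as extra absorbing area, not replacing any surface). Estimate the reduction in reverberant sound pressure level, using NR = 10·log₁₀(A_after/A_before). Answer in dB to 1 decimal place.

Total absorption A_before = 189*0.02 + 189*0.70 + 19.7*0.26 + 220.3*0.03
  = 3.780 + 132.300 + 5.122 + 6.609 = 147.811 m² sabins.
Treatment contributes 291.8·0.91 = 265.538 sabins.
A_after = 147.811 + 265.538 = 413.349 sabins.
Reduction = 10 log₁₀(A_after/A_before) = 10 log₁₀(2.7965) = 4.5 dB.

4.5 dB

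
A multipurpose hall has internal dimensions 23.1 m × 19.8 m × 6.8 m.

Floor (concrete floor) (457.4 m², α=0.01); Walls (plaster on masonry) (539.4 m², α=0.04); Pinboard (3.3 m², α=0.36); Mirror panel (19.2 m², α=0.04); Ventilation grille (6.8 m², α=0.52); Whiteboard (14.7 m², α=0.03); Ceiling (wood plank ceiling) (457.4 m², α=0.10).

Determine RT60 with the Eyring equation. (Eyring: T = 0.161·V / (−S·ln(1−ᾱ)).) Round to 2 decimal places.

6.27 s

S = Σ Sᵢ = 1498.2 m².
Absorption A = 457.4·0.01 + 539.4·0.04 + 3.3·0.36 + 19.2·0.04 + 6.8·0.52 + 14.7·0.03 + 457.4·0.10 = 77.823 sabins.
Mean coefficient ᾱ = A/S = 0.0519.
Eyring denominator: −S ln(1−ᾱ) = 79.847.
V = 23.1 × 19.8 × 6.8 = 3110.184 m³.
T = 0.161·V/[−S·ln(1−ᾱ)] = 0.161·3110.184/79.847 = 6.27 s.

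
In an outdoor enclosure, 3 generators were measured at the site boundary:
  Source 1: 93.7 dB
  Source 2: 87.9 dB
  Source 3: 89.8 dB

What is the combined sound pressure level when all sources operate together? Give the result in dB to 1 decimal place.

95.9 dB

Σ 10^(Lᵢ/10) = 3.916e+09.
Combined level = 10 log₁₀(3.916e+09) = 95.9 dB.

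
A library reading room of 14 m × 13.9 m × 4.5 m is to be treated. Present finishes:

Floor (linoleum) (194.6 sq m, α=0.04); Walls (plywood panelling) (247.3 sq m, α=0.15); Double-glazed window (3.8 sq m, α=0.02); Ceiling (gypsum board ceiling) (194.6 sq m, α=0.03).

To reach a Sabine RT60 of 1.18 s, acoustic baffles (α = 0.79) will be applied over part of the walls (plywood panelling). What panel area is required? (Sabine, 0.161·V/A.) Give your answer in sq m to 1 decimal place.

A₁ = Σ Sᵢαᵢ = 194.6×0.04 + 247.3×0.15 + 3.8×0.02 + 194.6×0.03 = 50.793 sabins.
Required A₂ = 0.161·875.7/1.18 = 119.481 sabins.
Absorption to add: 119.481 − 50.793 = 68.688 sabins.
Net gain per sq m: Δα = 0.79 − 0.15 = 0.64.
Panel area = 68.688 / 0.64 = 107.3 sq m.

107.3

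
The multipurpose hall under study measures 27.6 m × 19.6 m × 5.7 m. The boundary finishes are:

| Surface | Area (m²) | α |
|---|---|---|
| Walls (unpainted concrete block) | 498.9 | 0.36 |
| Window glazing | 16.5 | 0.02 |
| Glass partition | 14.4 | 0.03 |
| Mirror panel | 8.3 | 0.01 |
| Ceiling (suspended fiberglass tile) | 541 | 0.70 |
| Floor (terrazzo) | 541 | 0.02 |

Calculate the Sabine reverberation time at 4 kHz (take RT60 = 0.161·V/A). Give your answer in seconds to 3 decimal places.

0.871 s

Equivalent absorption area: A = 498.9·0.36 + 16.5·0.02 + 14.4·0.03 + 8.3·0.01 + 541·0.70 + 541·0.02 = 569.969 m².
V = 27.6·19.6·5.7 = 3083.472 m³.
T = 0.161 V/A = 0.161·3083.472/569.969 = 0.871 s.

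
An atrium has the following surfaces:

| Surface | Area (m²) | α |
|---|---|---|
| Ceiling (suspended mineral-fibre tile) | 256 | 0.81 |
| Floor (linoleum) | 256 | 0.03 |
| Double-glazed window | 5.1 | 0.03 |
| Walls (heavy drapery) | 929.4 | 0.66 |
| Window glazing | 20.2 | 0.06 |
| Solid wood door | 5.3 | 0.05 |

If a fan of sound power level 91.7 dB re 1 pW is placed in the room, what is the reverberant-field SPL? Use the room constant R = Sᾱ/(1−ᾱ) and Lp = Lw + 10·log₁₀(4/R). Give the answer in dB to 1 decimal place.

A = 830.074 sabins; S = 1472.0 m².
ᾱ = 0.5639, so room constant R = A/(1−ᾱ) = 1903.403 m².
Lp = Lw + 10 log₁₀(4/R) = 91.7 -26.77 = 64.9 dB.

64.9 dB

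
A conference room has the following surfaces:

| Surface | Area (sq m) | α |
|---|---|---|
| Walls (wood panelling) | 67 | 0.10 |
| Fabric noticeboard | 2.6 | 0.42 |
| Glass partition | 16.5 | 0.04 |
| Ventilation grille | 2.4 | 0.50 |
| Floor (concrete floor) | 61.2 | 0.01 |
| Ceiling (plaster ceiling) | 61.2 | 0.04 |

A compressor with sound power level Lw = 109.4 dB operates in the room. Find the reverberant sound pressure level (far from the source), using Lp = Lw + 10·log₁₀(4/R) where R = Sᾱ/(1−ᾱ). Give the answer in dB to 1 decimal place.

A = 12.712 sabins; S = 210.9 sq m.
ᾱ = 0.0603, so room constant R = A/(1−ᾱ) = 13.528 sq m.
Lp = 109.4 + 10·log₁₀(4/13.528) = 109.4 + (-5.29) = 104.1 dB.

104.1 dB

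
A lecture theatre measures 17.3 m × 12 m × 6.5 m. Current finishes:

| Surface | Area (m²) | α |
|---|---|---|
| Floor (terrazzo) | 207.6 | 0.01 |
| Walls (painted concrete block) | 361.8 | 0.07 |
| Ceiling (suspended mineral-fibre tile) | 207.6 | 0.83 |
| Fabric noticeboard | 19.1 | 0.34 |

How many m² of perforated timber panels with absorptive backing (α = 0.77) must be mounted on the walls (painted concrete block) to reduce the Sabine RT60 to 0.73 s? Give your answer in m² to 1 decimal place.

Summing Sᵢαᵢ: 2.076 + 25.326 + 172.308 + 6.494 → A₁ = 206.204 sabins.
Required A₂ = 0.161·1349.4/0.73 = 297.607 sabins.
ΔA needed = 297.607 − 206.204 = 91.403 sabins.
Each m² of panel replacing the walls (painted concrete block) adds (0.77 − 0.07) = 0.70 sabins.
Panel area = 91.403 / 0.70 = 130.6 m².

130.6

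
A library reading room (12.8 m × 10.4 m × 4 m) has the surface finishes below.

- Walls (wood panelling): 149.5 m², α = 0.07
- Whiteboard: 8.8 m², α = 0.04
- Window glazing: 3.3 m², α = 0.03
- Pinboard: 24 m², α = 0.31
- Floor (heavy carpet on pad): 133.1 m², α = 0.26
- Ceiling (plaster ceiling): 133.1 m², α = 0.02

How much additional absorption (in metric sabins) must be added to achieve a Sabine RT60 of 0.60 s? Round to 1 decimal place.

87.3 sabins

Equivalent absorption area: A₁ = 149.5·0.07 + 8.8·0.04 + 3.3·0.03 + 24·0.31 + 133.1·0.26 + 133.1·0.02 = 55.624 m².
For T = 0.60 s, need A₂ = 0.161·V/T = 0.161·532.48/0.60 = 142.882 sabins.
Additional absorption ΔA = 142.882 − 55.624 = 87.3 sabins.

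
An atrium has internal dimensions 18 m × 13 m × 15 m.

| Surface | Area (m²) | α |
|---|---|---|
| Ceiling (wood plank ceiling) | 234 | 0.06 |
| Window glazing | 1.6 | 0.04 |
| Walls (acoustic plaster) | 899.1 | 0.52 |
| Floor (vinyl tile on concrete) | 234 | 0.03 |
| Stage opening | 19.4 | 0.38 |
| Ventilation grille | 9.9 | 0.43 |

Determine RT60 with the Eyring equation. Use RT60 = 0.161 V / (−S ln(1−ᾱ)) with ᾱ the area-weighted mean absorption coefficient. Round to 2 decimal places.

0.91 sec

S = Σ Sᵢ = 1398.0 m².
Σ(Sᵢαᵢ) = 234·0.06 + 1.6·0.04 + 899.1·0.52 + 234·0.03 + 19.4·0.38 + 9.9·0.43 = 500.285.
Mean coefficient ᾱ = A/S = 0.3579.
Eyring denominator: −S ln(1−ᾱ) = 619.330.
V = 18 × 13 × 15 = 3510 m³.
RT60 = 0.161 × 3510 / 619.330 = 0.91 s.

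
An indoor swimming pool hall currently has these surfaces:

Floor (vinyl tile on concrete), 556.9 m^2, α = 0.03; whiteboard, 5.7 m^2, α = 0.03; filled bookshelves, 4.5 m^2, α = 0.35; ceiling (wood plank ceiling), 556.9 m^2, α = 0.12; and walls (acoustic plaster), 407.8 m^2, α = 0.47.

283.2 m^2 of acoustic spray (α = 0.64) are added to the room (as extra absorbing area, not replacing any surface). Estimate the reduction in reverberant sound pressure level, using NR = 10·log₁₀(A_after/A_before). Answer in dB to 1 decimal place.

2.2 dB

Equivalent absorption area: A_before = 556.9×0.03 + 5.7×0.03 + 4.5×0.35 + 556.9×0.12 + 407.8×0.47 = 276.947 m^2.
Treatment contributes 283.2·0.64 = 181.248 sabins.
New total A_after = 458.195 sabins.
NR = 10·log₁₀(458.195/276.947) = 2.2 dB.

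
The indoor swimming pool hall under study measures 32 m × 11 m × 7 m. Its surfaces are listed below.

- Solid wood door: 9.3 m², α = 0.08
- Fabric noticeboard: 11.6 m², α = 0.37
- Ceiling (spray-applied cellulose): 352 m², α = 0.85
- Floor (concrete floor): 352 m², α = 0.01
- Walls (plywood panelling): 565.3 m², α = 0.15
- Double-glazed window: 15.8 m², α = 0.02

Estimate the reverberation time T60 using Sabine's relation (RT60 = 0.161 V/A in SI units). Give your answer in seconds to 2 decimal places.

Summing Sᵢαᵢ: 0.744 + 4.292 + 299.200 + 3.520 + 84.795 + 0.316 → A = 392.867 sabins.
Room volume: 2464 m³.
T = 0.161 V/A = 0.161·2464/392.867 = 1.01 s.

1.01 s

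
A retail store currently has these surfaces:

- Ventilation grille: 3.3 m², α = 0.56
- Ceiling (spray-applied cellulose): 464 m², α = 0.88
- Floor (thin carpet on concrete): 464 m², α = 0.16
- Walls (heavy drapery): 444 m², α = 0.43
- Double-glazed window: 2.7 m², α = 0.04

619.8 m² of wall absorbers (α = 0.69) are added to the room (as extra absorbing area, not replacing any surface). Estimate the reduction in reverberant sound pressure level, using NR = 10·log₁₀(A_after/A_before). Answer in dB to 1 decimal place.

2.1 dB

Total absorption A_before = 3.3×0.56 + 464×0.88 + 464×0.16 + 444×0.43 + 2.7×0.04
  = 1.848 + 408.320 + 74.240 + 190.920 + 0.108 = 675.436 m² sabins.
Treatment contributes 619.8·0.69 = 427.662 sabins.
New total A_after = 1103.098 sabins.
Reduction = 10 log₁₀(A_after/A_before) = 10 log₁₀(1.6332) = 2.1 dB.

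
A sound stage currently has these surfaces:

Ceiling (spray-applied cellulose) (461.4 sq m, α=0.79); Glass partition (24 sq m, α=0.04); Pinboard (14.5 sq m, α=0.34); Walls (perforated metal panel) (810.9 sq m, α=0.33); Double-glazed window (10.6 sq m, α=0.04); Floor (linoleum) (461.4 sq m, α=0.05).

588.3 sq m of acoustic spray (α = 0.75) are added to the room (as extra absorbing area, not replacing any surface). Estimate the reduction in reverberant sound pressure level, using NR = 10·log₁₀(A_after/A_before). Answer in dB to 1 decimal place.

Summing Sᵢαᵢ: 364.506 + 0.960 + 4.930 + 267.597 + 0.424 + 23.070 → A_before = 661.487 sabins.
Added absorption = 588.3 × 0.75 = 441.225 sabins.
New total A_after = 1102.712 sabins.
Reduction = 10 log₁₀(A_after/A_before) = 10 log₁₀(1.6670) = 2.2 dB.

2.2 dB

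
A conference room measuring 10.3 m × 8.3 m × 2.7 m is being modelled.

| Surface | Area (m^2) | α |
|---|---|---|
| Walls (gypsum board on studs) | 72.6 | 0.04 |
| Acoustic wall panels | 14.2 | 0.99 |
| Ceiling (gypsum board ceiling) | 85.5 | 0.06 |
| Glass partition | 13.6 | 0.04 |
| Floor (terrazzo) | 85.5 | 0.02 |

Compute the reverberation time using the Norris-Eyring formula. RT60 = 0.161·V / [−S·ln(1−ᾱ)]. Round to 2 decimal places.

Total surface area S = 72.6 + 14.2 + 85.5 + 13.6 + 85.5 = 271.4 m^2.
Σ(Sᵢαᵢ) = 72.6×0.04 + 14.2×0.99 + 85.5×0.06 + 13.6×0.04 + 85.5×0.02 = 24.346.
ᾱ = 24.346 / 271.4 = 0.0897.
Eyring denominator: −S ln(1−ᾱ) = 25.506.
V = 10.3 × 8.3 × 2.7 = 230.823 m³.
RT60 = 0.161 × 230.823 / 25.506 = 1.46 s.

1.46 seconds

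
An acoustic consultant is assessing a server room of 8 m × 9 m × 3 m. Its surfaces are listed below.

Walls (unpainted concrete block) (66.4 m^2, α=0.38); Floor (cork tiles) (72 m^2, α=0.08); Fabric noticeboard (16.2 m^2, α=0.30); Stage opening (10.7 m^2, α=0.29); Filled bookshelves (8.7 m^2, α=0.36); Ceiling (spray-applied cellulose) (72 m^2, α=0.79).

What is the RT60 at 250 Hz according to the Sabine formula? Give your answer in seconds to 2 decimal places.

0.35 s

Summing Sᵢαᵢ: 25.232 + 5.760 + 4.860 + 3.103 + 3.132 + 56.880 → A = 98.967 sabins.
Volume V = 8 × 9 × 3 = 216 m³.
Sabine: RT60 = 0.161 × 216 / 98.967 = 0.35 s.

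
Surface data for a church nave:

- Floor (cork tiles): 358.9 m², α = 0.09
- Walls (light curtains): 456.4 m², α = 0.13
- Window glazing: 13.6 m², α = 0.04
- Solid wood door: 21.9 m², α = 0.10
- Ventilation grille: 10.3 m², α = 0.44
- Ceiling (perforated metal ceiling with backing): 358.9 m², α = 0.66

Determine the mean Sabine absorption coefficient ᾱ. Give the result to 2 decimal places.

S = Σ Sᵢ = 358.9 + 456.4 + 13.6 + 21.9 + 10.3 + 358.9 = 1220.0 m².
Weighted sum Σ Sα = 335.773.
ᾱ = 335.773 / 1220.0 = 0.28.

0.28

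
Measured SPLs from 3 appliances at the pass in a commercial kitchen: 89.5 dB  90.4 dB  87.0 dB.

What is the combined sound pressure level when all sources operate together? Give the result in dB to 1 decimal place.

Sum in the linear (power) domain: Σ 10^(Lᵢ/10) = 10^(89.5/10) + 10^(90.4/10) + 10^(87.0/10) = 2.489e+09.
L_total = 10·log₁₀(2.489e+09) = 94.0 dB.

94.0 dB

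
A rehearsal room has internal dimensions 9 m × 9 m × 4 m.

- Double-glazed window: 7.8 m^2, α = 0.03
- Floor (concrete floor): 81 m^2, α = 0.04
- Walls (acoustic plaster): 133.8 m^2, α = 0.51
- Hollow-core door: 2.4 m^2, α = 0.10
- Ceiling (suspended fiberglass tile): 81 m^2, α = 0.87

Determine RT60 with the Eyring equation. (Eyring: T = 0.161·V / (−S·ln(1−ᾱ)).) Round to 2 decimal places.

0.27 sec

S = Σ Sᵢ = 306.0 m^2.
Σ(Sᵢαᵢ) = 7.8·0.03 + 81·0.04 + 133.8·0.51 + 2.4·0.10 + 81·0.87 = 142.422.
Mean coefficient ᾱ = A/S = 0.4654.
Eyring denominator: −S ln(1−ᾱ) = 191.628.
V = 9 × 9 × 4 = 324 m³.
T = 0.161·V/[−S·ln(1−ᾱ)] = 0.161·324/191.628 = 0.27 s.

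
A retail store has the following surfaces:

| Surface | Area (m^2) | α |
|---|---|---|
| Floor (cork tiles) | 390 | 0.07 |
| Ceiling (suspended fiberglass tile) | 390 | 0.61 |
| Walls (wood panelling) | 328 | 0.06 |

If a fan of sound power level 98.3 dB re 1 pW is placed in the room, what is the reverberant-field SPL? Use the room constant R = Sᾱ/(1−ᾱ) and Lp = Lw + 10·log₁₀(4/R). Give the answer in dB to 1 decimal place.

A = 284.880 sabins; S = 1108.0 m^2.
ᾱ = 284.880/1108.0 = 0.2571; R = Sᾱ/(1−ᾱ) = 284.880/(1−0.2571) = 383.470 m^2.
Lp = Lw + 10 log₁₀(4/R) = 98.3 -19.82 = 78.5 dB.

78.5 dB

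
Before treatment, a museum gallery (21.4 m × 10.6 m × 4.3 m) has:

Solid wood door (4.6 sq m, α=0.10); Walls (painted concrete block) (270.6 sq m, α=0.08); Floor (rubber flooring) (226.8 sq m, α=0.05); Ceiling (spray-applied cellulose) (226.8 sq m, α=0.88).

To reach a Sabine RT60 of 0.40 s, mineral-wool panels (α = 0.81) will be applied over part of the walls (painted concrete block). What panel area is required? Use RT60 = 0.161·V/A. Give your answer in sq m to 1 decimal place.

218.6

Equivalent absorption area: A₁ = 4.6*0.10 + 270.6*0.08 + 226.8*0.05 + 226.8*0.88 = 233.032 sq m.
V = 975.412 m³. Target absorption A₂ = 0.161 × 975.412 / 0.40 = 392.603 sabins.
Absorption to add: 392.603 − 233.032 = 159.571 sabins.
Each sq m of panel replacing the walls (painted concrete block) adds (0.81 − 0.08) = 0.73 sabins.
Panel area = 159.571 / 0.73 = 218.6 sq m.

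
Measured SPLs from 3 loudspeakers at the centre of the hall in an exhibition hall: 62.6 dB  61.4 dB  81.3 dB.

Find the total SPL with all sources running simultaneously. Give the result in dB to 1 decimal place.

Σ 10^(Lᵢ/10) = 1.381e+08.
L_total = 10·log₁₀(1.381e+08) = 81.4 dB.

81.4 dB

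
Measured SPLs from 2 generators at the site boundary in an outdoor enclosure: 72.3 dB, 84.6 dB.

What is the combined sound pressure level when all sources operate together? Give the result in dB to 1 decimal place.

84.8 dB

Sum in the linear (power) domain: Σ 10^(Lᵢ/10) = 10^(72.3/10) + 10^(84.6/10) = 3.054e+08.
Combined level = 10 log₁₀(3.054e+08) = 84.8 dB.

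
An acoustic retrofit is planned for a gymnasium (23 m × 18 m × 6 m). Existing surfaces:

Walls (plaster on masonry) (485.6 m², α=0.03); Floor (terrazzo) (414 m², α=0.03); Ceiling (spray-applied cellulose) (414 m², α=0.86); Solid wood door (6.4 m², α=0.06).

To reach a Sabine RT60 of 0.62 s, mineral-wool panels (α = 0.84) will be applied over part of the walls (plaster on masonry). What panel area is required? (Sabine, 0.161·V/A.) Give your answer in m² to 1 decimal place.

Total absorption A₁ = 485.6*0.03 + 414*0.03 + 414*0.86 + 6.4*0.06
  = 14.568 + 12.420 + 356.040 + 0.384 = 383.412 m² sabins.
V = 2484 m³. Target absorption A₂ = 0.161 × 2484 / 0.62 = 645.039 sabins.
Absorption to add: 645.039 − 383.412 = 261.627 sabins.
Each m² of panel replacing the walls (plaster on masonry) adds (0.84 − 0.03) = 0.81 sabins.
Area = ΔA/Δα = 261.627/0.81 = 323.0 m².

323.0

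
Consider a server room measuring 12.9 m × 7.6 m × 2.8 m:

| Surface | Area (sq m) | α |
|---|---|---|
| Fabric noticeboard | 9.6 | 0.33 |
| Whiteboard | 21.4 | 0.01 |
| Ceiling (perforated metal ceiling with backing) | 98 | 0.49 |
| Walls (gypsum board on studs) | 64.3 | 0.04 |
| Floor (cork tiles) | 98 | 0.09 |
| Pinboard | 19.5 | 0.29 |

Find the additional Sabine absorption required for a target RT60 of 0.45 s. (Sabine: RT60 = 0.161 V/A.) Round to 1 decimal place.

29.8 sabins

Total absorption A₁ = 9.6·0.33 + 21.4·0.01 + 98·0.49 + 64.3·0.04 + 98·0.09 + 19.5·0.29
  = 3.168 + 0.214 + 48.020 + 2.572 + 8.820 + 5.655 = 68.449 sq m sabins.
For T = 0.45 s, need A₂ = 0.161·V/T = 0.161·274.512/0.45 = 98.214 sabins.
ΔA = A₂ − A₁ = 98.214 − 68.449 = 29.8 sabins.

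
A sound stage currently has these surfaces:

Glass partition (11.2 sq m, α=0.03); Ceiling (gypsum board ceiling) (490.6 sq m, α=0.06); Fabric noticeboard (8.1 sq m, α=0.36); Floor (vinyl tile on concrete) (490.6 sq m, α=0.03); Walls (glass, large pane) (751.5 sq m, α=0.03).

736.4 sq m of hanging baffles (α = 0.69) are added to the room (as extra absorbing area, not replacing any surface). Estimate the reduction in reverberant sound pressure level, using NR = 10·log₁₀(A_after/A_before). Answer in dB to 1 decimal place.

9.2 dB

A_before = Σ Sᵢαᵢ = 11.2·0.03 + 490.6·0.06 + 8.1·0.36 + 490.6·0.03 + 751.5·0.03 = 69.951 sabins.
Treatment contributes 736.4·0.69 = 508.116 sabins.
New total A_after = 578.067 sabins.
NR = 10·log₁₀(578.067/69.951) = 9.2 dB.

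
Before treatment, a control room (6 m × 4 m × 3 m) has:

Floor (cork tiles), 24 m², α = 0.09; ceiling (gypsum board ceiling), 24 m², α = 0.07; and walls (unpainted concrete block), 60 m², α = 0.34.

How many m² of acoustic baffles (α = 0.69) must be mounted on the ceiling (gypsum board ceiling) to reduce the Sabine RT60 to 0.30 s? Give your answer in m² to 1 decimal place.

23.2

A₁ = Σ Sᵢαᵢ = 24*0.09 + 24*0.07 + 60*0.34 = 24.240 sabins.
V = 72 m³. Target absorption A₂ = 0.161 × 72 / 0.30 = 38.640 sabins.
ΔA needed = 38.640 − 24.240 = 14.400 sabins.
Each m² of panel replacing the ceiling (gypsum board ceiling) adds (0.69 − 0.07) = 0.62 sabins.
Panel area = 14.400 / 0.62 = 23.2 m².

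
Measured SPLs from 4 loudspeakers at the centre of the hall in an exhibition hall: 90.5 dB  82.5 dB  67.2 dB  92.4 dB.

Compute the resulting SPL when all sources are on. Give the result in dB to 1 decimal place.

94.8 dB

Σ 10^(Lᵢ/10) = 3.043e+09.
Back to dB: 10·log₁₀ Σ = 94.8 dB.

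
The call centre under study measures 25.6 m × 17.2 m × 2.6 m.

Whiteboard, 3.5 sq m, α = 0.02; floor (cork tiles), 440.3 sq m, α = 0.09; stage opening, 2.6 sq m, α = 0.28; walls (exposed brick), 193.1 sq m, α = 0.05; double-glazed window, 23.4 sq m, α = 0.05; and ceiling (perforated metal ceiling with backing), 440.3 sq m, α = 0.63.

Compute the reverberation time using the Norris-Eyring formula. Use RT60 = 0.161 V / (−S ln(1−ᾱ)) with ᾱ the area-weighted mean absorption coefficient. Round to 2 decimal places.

0.47 s

S = Σ Sᵢ = 1103.2 sq m.
Absorption A = 3.5·0.02 + 440.3·0.09 + 2.6·0.28 + 193.1·0.05 + 23.4·0.05 + 440.3·0.63 = 328.639 sabins.
Mean coefficient ᾱ = A/S = 0.2979.
Eyring denominator: −S ln(1−ᾱ) = 390.179.
V = 25.6 × 17.2 × 2.6 = 1144.832 m³.
RT60 = 0.161 × 1144.832 / 390.179 = 0.47 s.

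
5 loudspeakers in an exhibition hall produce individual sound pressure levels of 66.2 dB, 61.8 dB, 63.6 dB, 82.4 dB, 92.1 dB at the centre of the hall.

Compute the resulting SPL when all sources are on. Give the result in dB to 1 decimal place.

Sum in the linear (power) domain: Σ 10^(Lᵢ/10) = 10^(66.2/10) + 10^(61.8/10) + 10^(63.6/10) + 10^(82.4/10) + 10^(92.1/10) = 1.804e+09.
Combined level = 10 log₁₀(1.804e+09) = 92.6 dB.

92.6 dB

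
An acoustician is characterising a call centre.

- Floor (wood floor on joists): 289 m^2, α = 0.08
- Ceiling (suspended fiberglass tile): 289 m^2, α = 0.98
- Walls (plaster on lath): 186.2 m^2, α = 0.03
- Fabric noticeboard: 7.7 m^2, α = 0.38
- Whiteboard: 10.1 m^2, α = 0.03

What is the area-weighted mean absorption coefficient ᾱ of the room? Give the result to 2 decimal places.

0.40

S = Σ Sᵢ = 289 + 289 + 186.2 + 7.7 + 10.1 = 782.0 m^2.
A = 289*0.08 + 289*0.98 + 186.2*0.03 + 7.7*0.38 + 10.1*0.03 = 315.155 sabins.
ᾱ = 315.155 / 782.0 = 0.40.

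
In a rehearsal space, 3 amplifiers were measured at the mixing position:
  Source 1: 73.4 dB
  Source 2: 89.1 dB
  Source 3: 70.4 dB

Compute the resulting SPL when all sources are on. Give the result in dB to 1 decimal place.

89.3 dB

Σ 10^(Lᵢ/10) = 8.457e+08.
Combined level = 10 log₁₀(8.457e+08) = 89.3 dB.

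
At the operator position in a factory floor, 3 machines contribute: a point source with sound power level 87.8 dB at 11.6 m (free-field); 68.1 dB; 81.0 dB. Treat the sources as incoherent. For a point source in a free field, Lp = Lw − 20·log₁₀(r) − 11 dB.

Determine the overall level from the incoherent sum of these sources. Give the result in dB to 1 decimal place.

81.2 dB

Source at 11.6 m: Lp = 87.8 − 20·log₁₀(11.6) − 11 = 55.5 dB.
Σ 10^(Lᵢ/10) = 1.327e+08.
Back to dB: 10·log₁₀ Σ = 81.2 dB.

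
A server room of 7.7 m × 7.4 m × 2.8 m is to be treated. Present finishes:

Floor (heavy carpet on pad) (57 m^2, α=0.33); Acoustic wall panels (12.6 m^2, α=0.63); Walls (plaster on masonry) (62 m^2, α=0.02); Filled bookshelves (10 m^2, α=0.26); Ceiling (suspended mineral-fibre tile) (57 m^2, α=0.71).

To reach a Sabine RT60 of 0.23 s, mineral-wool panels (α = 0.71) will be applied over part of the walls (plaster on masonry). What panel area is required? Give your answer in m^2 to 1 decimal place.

58.9

Equivalent absorption area: A₁ = 57×0.33 + 12.6×0.63 + 62×0.02 + 10×0.26 + 57×0.71 = 71.058 m^2.
Required A₂ = 0.161·159.544/0.23 = 111.681 sabins.
ΔA needed = 111.681 − 71.058 = 40.623 sabins.
Each m^2 of panel replacing the walls (plaster on masonry) adds (0.71 − 0.02) = 0.69 sabins.
Panel area = 40.623 / 0.69 = 58.9 m^2.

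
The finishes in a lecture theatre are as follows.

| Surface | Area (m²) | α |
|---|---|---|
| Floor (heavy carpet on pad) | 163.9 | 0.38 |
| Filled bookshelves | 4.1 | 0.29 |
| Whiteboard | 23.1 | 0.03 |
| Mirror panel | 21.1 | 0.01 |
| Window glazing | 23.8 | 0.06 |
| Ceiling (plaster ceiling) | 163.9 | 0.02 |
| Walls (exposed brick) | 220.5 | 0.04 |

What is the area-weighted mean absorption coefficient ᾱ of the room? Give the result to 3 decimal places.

Total surface area S = 620.4 m².
A = 163.9*0.38 + 4.1*0.29 + 23.1*0.03 + 21.1*0.01 + 23.8*0.06 + 163.9*0.02 + 220.5*0.04 = 77.901 sabins.
ᾱ = 77.901 / 620.4 = 0.126.

0.126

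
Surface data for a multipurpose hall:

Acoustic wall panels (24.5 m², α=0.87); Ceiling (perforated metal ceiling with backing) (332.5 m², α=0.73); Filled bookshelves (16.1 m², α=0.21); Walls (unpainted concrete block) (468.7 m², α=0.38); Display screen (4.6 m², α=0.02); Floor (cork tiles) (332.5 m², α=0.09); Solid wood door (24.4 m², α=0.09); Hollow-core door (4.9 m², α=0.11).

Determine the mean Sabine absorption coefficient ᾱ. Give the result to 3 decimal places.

S = Σ Sᵢ = 24.5 + 332.5 + 16.1 + 468.7 + 4.6 + 332.5 + 24.4 + 4.9 = 1208.2 m².
A = 24.5·0.87 + 332.5·0.73 + 16.1·0.21 + 468.7·0.38 + 4.6·0.02 + 332.5·0.09 + 24.4·0.09 + 4.9·0.11 = 478.279 sabins.
ᾱ = 478.279 / 1208.2 = 0.396.

0.396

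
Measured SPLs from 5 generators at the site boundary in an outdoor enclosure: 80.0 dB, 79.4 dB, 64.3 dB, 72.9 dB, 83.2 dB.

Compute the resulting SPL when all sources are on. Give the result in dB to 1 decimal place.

Sum in the linear (power) domain: Σ 10^(Lᵢ/10) = 10^(80.0/10) + 10^(79.4/10) + 10^(64.3/10) + 10^(72.9/10) + 10^(83.2/10) = 4.182e+08.
Combined level = 10 log₁₀(4.182e+08) = 86.2 dB.

86.2 dB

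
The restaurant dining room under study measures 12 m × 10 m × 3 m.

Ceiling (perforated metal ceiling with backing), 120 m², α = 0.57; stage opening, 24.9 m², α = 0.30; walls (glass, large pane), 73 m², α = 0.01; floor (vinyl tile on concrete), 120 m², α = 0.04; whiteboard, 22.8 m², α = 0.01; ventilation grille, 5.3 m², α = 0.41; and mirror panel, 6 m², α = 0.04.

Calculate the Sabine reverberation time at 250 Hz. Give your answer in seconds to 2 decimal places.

0.69 seconds

A = Σ Sᵢαᵢ = 120×0.57 + 24.9×0.30 + 73×0.01 + 120×0.04 + 22.8×0.01 + 5.3×0.41 + 6×0.04 = 84.041 sabins.
Room volume: 360 m³.
RT60 = 0.161 · V / A = 0.161 × 360 / 84.041 = 0.69 s.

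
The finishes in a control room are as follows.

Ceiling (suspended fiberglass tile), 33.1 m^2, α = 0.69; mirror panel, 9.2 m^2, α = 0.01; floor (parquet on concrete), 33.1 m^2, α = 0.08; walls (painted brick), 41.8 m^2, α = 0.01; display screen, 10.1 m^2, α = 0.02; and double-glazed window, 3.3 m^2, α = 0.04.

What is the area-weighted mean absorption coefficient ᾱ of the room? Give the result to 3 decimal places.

0.202

Total surface area S = 130.6 m^2.
Σ(Sᵢαᵢ) = 33.1×0.69 + 9.2×0.01 + 33.1×0.08 + 41.8×0.01 + 10.1×0.02 + 3.3×0.04 = 26.331.
ᾱ = 26.331 / 130.6 = 0.202.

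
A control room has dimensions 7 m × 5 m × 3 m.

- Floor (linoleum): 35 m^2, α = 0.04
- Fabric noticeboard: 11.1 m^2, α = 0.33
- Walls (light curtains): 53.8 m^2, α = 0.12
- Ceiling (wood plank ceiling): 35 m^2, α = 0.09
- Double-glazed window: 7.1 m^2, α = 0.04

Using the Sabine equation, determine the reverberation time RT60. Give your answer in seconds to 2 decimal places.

1.13 s

Equivalent absorption area: A = 35×0.04 + 11.1×0.33 + 53.8×0.12 + 35×0.09 + 7.1×0.04 = 14.953 m^2.
Volume V = 7 × 5 × 3 = 105 m³.
Sabine: RT60 = 0.161 × 105 / 14.953 = 1.13 s.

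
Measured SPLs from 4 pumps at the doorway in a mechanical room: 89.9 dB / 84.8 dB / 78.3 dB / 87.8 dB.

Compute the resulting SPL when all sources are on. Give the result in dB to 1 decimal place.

Converting to relative power and adding: 10^(89.9/10) + 10^(84.8/10) + 10^(78.3/10) + 10^(87.8/10) = 1.949e+09.
L_total = 10·log₁₀(1.949e+09) = 92.9 dB.

92.9 dB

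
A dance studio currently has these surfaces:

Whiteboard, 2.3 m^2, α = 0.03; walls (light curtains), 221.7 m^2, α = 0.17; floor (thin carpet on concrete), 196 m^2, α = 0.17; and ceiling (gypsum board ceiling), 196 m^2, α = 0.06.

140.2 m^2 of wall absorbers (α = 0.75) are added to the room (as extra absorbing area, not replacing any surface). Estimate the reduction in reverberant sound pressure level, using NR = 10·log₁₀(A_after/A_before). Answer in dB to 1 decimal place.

Total absorption A_before = 2.3×0.03 + 221.7×0.17 + 196×0.17 + 196×0.06
  = 0.069 + 37.689 + 33.320 + 11.760 = 82.838 m^2 sabins.
Treatment contributes 140.2·0.75 = 105.150 sabins.
A_after = 82.838 + 105.150 = 187.988 sabins.
NR = 10·log₁₀(187.988/82.838) = 3.6 dB.

3.6 dB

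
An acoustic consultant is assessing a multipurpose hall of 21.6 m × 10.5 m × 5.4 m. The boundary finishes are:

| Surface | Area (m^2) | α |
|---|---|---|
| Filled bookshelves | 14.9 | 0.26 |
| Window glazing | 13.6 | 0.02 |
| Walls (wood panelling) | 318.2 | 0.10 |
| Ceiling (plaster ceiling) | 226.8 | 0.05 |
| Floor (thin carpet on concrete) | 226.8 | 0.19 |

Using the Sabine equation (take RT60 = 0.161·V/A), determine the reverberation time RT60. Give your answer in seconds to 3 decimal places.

Total absorption A = 14.9×0.26 + 13.6×0.02 + 318.2×0.10 + 226.8×0.05 + 226.8×0.19
  = 3.874 + 0.272 + 31.820 + 11.340 + 43.092 = 90.398 m^2 sabins.
Volume V = 21.6 × 10.5 × 5.4 = 1224.72 m³.
Sabine: RT60 = 0.161 × 1224.72 / 90.398 = 2.181 s.

2.181 sec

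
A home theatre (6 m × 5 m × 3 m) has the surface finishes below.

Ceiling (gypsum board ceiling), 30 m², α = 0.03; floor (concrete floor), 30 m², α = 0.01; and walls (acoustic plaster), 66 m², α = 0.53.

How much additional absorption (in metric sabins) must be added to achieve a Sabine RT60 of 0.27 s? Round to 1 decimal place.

Total absorption A₁ = 30×0.03 + 30×0.01 + 66×0.53
  = 0.900 + 0.300 + 34.980 = 36.180 m² sabins.
For T = 0.27 s, need A₂ = 0.161·V/T = 0.161·90/0.27 = 53.667 sabins.
Shortfall: 53.667 − 36.180 = 17.5 sabins.

17.5 sabins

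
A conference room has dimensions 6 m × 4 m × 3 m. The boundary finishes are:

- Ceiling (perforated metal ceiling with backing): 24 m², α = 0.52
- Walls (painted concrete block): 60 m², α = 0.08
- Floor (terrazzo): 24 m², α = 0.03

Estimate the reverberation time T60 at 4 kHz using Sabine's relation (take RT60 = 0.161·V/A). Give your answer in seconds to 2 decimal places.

0.64 s

A = Σ Sᵢαᵢ = 24×0.52 + 60×0.08 + 24×0.03 = 18.000 sabins.
Room volume: 72 m³.
Sabine: RT60 = 0.161 × 72 / 18.000 = 0.64 s.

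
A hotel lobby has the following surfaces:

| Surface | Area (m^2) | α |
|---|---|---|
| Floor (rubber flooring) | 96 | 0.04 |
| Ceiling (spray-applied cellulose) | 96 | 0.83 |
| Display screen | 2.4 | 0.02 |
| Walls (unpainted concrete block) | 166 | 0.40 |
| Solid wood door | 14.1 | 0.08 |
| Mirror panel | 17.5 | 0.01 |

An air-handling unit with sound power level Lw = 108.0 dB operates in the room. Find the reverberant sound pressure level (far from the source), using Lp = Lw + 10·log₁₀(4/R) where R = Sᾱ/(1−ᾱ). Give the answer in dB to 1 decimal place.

90.1 dB

Σ(Sᵢαᵢ) = 96×0.04 + 96×0.83 + 2.4×0.02 + 166×0.40 + 14.1×0.08 + 17.5×0.01 = 151.271; total area S = 392.0 m^2.
ᾱ = 0.3859, so room constant R = A/(1−ᾱ) = 246.330 m^2.
Lp = 108.0 + 10·log₁₀(4/246.330) = 108.0 + (-17.89) = 90.1 dB.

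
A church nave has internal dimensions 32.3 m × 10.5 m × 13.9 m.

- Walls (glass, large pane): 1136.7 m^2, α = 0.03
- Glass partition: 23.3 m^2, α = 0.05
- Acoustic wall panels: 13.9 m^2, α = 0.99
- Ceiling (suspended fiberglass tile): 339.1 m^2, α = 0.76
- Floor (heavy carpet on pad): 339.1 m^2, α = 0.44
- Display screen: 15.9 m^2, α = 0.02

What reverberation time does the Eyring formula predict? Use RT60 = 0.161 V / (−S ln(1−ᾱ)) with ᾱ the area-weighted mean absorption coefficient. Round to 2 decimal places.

Total surface area S = 1136.7 + 23.3 + 13.9 + 339.1 + 339.1 + 15.9 = 1868.0 m^2.
Absorption A = 1136.7×0.03 + 23.3×0.05 + 13.9×0.99 + 339.1×0.76 + 339.1×0.44 + 15.9×0.02 = 456.265 sabins.
ᾱ = 456.265 / 1868.0 = 0.2443.
−S·ln(1−ᾱ) = −1868.0 × ln(1 − 0.2443) = 523.247.
V = 32.3 × 10.5 × 13.9 = 4714.185 m³.
RT60 = 0.161 × 4714.185 / 523.247 = 1.45 s.

1.45 s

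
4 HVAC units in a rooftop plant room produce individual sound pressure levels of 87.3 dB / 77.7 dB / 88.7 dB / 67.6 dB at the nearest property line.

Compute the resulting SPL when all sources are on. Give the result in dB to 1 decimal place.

91.3 dB

Sum in the linear (power) domain: Σ 10^(Lᵢ/10) = 10^(87.3/10) + 10^(77.7/10) + 10^(88.7/10) + 10^(67.6/10) = 1.343e+09.
L_total = 10·log₁₀(1.343e+09) = 91.3 dB.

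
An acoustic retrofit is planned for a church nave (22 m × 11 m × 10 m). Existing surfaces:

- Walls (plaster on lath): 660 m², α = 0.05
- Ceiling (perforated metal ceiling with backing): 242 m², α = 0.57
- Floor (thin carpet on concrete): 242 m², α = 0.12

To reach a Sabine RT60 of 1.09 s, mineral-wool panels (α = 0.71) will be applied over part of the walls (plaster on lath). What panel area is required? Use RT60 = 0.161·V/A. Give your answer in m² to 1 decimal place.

Equivalent absorption area: A₁ = 660*0.05 + 242*0.57 + 242*0.12 = 199.980 m².
Required A₂ = 0.161·2420/1.09 = 357.450 sabins.
Absorption to add: 357.450 − 199.980 = 157.470 sabins.
Each m² of panel replacing the walls (plaster on lath) adds (0.71 − 0.05) = 0.66 sabins.
Panel area = 157.470 / 0.66 = 238.6 m².

238.6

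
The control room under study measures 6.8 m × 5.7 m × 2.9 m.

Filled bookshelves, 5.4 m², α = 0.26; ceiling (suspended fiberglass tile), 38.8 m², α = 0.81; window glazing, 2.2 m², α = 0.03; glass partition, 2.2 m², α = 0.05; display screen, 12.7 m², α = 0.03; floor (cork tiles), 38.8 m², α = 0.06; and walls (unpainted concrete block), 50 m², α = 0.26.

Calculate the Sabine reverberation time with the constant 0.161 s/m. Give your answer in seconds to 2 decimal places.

0.37 sec

Summing Sᵢαᵢ: 1.404 + 31.428 + 0.066 + 0.110 + 0.381 + 2.328 + 13.000 → A = 48.717 sabins.
V = 6.8·5.7·2.9 = 112.404 m³.
Sabine: RT60 = 0.161 × 112.404 / 48.717 = 0.37 s.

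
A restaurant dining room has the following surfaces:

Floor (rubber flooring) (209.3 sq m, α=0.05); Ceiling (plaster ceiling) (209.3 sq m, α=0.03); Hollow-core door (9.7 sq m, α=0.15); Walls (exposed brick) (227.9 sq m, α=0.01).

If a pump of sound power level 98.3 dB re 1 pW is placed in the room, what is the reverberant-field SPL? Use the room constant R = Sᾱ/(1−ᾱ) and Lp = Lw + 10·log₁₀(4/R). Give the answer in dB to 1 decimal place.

91.1 dB

Σ(Sᵢαᵢ) = 209.3·0.05 + 209.3·0.03 + 9.7·0.15 + 227.9·0.01 = 20.478; total area S = 656.2 sq m.
ᾱ = 0.0312, so room constant R = A/(1−ᾱ) = 21.137 sq m.
Lp = Lw + 10 log₁₀(4/R) = 98.3 -7.23 = 91.1 dB.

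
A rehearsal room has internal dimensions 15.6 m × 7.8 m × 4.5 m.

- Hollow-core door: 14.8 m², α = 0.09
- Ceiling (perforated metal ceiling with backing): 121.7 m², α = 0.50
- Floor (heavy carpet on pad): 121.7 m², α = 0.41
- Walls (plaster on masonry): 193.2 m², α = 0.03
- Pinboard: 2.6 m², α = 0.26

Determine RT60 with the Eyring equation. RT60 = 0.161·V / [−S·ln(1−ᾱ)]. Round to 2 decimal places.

0.64 s

Total surface area S = 14.8 + 121.7 + 121.7 + 193.2 + 2.6 = 454.0 m².
Absorption A = 14.8·0.09 + 121.7·0.50 + 121.7·0.41 + 193.2·0.03 + 2.6·0.26 = 118.551 sabins.
Mean coefficient ᾱ = A/S = 0.2611.
−S·ln(1−ᾱ) = −454.0 × ln(1 − 0.2611) = 137.377.
V = 15.6 × 7.8 × 4.5 = 547.56 m³.
T = 0.161·V/[−S·ln(1−ᾱ)] = 0.161·547.56/137.377 = 0.64 s.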